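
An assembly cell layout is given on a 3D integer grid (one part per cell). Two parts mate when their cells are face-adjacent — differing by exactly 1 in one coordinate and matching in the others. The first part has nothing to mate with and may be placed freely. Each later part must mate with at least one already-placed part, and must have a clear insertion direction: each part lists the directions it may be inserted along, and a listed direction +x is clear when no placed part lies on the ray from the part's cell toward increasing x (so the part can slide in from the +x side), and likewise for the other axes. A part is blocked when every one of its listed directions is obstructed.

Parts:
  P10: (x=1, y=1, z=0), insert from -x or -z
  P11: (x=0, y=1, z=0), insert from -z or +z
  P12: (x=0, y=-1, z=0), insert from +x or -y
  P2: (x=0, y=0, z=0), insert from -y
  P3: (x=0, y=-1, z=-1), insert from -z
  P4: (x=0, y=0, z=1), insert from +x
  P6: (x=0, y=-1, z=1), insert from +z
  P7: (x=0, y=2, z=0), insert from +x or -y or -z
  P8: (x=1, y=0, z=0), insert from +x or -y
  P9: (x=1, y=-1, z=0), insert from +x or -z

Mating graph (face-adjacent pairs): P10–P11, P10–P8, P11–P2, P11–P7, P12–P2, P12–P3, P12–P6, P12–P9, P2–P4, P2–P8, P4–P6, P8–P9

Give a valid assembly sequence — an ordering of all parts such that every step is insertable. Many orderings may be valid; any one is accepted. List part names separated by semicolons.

P11; P7; P2; P12; P3; P6; P9; P8; P10; P4

1. P11@(0, 1, 0) [-z clear] — {P11}
2. P7@(0, 2, 0) [+x clear] — {P11, P7}
3. P2@(0, 0, 0) [-y clear] — {P11, P2, P7}
4. P12@(0, -1, 0) [+x clear] — {P11, P12, P2, P7}
5. P3@(0, -1, -1) [-z clear] — {P11, P12, P2, P3, P7}
6. P6@(0, -1, 1) [+z clear] — {P11, P12, P2, P3, P6, P7}
7. P9@(1, -1, 0) [+x clear] — {P11, P12, P2, P3, P6, P7, P9}
8. P8@(1, 0, 0) [+x clear] — {P11, P12, P2, P3, P6, P7, P8, P9}
9. P10@(1, 1, 0) [-z clear] — {P10, P11, P12, P2, P3, P6, P7, P8, P9}
10. P4@(0, 0, 1) [+x clear] — {P10, P11, P12, P2, P3, P4, P6, P7, P8, P9}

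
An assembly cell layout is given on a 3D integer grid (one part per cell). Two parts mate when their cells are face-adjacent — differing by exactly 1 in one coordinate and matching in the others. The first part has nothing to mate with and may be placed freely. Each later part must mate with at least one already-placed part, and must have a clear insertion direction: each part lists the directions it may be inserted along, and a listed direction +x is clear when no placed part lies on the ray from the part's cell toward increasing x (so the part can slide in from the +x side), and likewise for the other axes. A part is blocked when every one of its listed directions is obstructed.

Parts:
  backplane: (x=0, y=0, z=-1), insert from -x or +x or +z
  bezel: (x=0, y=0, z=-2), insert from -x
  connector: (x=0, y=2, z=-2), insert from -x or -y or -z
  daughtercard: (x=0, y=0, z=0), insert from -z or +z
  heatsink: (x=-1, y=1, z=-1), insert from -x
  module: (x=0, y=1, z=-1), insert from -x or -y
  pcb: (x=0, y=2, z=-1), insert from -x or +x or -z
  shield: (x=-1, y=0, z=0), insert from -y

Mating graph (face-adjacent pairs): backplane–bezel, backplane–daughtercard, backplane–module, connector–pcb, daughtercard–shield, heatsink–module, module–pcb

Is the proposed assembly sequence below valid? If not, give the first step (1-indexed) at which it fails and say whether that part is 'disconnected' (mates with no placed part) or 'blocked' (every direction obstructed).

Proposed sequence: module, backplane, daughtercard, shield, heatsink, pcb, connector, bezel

Valid

1. module@(0, 1, -1) [-x clear] — {module}
2. backplane@(0, 0, -1) [-x clear] — {backplane, module}
3. daughtercard@(0, 0, 0) [+z clear] — {backplane, daughtercard, module}
4. shield@(-1, 0, 0) [-y clear] — {backplane, daughtercard, module, shield}
5. heatsink@(-1, 1, -1) [-x clear] — {backplane, daughtercard, heatsink, module, shield}
6. pcb@(0, 2, -1) [-x clear] — {backplane, daughtercard, heatsink, module, pcb, shield}
7. connector@(0, 2, -2) [-x clear] — {backplane, connector, daughtercard, heatsink, module, pcb, shield}
8. bezel@(0, 0, -2) [-x clear] — {backplane, bezel, connector, daughtercard, heatsink, module, pcb, shield}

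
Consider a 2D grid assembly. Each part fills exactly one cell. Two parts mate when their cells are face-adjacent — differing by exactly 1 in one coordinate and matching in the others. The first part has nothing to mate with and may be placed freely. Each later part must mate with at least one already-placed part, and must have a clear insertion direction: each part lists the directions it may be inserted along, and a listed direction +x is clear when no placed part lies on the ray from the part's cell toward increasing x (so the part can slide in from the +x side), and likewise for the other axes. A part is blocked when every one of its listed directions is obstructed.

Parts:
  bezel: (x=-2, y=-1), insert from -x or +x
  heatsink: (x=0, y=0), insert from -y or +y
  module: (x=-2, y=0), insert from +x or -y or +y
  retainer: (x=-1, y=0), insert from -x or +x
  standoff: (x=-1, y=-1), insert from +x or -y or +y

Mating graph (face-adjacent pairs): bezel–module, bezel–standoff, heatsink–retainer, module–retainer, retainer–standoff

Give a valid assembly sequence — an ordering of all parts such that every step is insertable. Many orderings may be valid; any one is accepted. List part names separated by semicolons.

bezel; standoff; retainer; heatsink; module

1. bezel@(-2, -1) [-x clear] — {bezel}
2. standoff@(-1, -1) [+x clear] — {bezel, standoff}
3. retainer@(-1, 0) [-x clear] — {bezel, retainer, standoff}
4. heatsink@(0, 0) [-y clear] — {bezel, heatsink, retainer, standoff}
5. module@(-2, 0) [+y clear] — {bezel, heatsink, module, retainer, standoff}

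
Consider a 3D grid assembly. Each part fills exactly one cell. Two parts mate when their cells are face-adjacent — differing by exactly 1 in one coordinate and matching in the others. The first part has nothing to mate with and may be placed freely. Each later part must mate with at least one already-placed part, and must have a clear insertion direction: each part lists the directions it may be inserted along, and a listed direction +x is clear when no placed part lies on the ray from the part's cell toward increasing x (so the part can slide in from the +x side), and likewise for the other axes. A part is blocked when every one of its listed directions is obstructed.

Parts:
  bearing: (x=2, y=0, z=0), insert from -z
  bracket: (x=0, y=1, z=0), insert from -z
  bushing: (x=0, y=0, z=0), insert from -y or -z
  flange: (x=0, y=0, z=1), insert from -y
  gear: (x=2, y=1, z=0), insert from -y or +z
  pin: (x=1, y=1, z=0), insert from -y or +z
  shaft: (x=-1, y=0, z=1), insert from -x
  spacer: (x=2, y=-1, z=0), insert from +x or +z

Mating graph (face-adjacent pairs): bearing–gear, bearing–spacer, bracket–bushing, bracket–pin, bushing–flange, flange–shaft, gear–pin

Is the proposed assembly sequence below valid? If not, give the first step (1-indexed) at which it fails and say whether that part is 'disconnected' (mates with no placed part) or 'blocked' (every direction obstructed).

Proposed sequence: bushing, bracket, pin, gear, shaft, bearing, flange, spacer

1. bushing@(0, 0, 0) [-y clear] — {bushing}
2. bracket@(0, 1, 0) [-z clear] — {bracket, bushing}
3. pin@(1, 1, 0) [-y clear] — {bracket, bushing, pin}
4. gear@(2, 1, 0) [-y clear] — {bracket, bushing, gear, pin}
5. shaft@(-1, 0, 1) — no placed neighbour ⇒ disconnected

Invalid at step 5 (disconnected)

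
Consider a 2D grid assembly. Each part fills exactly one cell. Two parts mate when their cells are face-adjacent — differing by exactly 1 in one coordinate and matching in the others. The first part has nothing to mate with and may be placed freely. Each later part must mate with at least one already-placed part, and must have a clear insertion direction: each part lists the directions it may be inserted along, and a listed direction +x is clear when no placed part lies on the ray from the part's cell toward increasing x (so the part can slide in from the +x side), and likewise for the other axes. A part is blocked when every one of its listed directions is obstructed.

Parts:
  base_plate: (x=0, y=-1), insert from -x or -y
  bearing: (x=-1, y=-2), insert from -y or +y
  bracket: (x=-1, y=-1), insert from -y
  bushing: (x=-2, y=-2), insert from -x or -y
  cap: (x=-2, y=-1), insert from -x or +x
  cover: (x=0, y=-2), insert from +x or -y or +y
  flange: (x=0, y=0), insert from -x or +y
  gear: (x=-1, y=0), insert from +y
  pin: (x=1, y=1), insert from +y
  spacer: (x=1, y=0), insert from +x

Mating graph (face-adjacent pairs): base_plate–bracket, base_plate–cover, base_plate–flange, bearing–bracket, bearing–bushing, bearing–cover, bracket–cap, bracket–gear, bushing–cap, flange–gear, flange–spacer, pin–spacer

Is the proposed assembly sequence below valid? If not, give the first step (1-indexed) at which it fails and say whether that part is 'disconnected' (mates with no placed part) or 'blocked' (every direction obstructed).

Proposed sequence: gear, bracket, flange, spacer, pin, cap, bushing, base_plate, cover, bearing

1. gear@(-1, 0) [+y clear] — {gear}
2. bracket@(-1, -1) [-y clear] — {bracket, gear}
3. flange@(0, 0) [+y clear] — {bracket, flange, gear}
4. spacer@(1, 0) [+x clear] — {bracket, flange, gear, spacer}
5. pin@(1, 1) [+y clear] — {bracket, flange, gear, pin, spacer}
6. cap@(-2, -1) [-x clear] — {bracket, cap, flange, gear, pin, spacer}
7. bushing@(-2, -2) [-x clear] — {bracket, bushing, cap, flange, gear, pin, spacer}
8. base_plate@(0, -1) [-y clear] — {base_plate, bracket, bushing, cap, flange, gear, pin, spacer}
9. cover@(0, -2) [+x clear] — {base_plate, bracket, bushing, cap, cover, flange, gear, pin, spacer}
10. bearing@(-1, -2) [-y clear] — {base_plate, bearing, bracket, bushing, cap, cover, flange, gear, pin, spacer}

Valid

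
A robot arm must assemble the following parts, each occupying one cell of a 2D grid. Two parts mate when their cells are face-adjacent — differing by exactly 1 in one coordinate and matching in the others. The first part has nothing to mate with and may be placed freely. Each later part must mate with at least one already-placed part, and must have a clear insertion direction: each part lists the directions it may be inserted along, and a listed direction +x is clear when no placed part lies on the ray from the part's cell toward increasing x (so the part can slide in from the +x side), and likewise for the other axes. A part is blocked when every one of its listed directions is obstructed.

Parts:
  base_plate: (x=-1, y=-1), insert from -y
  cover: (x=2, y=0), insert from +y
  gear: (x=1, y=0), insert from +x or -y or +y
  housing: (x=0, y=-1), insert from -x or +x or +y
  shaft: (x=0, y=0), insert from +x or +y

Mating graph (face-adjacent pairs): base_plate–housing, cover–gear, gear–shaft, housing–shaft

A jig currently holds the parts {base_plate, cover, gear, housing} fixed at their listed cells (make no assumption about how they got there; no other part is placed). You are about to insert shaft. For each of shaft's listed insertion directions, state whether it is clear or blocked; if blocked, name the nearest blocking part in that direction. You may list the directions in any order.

+x: nearest on ray is gear@(1, 0) ⇒ blocked
+y: ray from shaft(0, 0) has no placed part ⇒ clear

+x: blocked by gear; +y: clear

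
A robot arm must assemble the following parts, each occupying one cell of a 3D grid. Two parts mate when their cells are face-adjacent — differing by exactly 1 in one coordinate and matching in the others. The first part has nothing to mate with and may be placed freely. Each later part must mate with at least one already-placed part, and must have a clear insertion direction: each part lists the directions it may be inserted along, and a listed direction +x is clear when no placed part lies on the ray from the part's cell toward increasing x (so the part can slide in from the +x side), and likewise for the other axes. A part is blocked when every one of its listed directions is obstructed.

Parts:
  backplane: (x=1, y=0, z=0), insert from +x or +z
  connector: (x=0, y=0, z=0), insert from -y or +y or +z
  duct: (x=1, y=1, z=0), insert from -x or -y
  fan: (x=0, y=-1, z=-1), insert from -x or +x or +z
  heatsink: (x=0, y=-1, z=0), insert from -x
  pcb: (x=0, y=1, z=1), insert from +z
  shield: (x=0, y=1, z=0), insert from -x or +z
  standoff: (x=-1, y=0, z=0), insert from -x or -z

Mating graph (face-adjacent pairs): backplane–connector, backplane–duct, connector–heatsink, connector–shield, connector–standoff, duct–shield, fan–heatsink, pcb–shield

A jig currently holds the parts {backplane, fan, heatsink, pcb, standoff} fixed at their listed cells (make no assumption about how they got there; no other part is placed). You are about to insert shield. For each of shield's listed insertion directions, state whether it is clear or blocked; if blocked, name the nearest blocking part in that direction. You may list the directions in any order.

+z: blocked by pcb; -x: clear

-x: ray from shield(0, 1, 0) has no placed part ⇒ clear
+z: nearest on ray is pcb@(0, 1, 1) ⇒ blocked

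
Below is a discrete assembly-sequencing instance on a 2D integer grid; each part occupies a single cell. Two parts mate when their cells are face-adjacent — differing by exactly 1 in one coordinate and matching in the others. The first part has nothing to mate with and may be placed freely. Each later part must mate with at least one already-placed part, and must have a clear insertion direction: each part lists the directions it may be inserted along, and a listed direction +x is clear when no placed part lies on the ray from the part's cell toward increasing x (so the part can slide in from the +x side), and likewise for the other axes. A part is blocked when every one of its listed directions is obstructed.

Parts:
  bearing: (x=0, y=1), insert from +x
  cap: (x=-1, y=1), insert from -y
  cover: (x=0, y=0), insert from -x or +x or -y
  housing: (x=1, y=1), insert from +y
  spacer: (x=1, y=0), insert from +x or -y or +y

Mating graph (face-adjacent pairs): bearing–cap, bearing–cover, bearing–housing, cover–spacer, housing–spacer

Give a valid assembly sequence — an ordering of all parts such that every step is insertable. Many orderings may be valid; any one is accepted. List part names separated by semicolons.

1. cover@(0, 0) [-x clear] — {cover}
2. bearing@(0, 1) [+x clear] — {bearing, cover}
3. spacer@(1, 0) [+x clear] — {bearing, cover, spacer}
4. housing@(1, 1) [+y clear] — {bearing, cover, housing, spacer}
5. cap@(-1, 1) [-y clear] — {bearing, cap, cover, housing, spacer}

cover; bearing; spacer; housing; cap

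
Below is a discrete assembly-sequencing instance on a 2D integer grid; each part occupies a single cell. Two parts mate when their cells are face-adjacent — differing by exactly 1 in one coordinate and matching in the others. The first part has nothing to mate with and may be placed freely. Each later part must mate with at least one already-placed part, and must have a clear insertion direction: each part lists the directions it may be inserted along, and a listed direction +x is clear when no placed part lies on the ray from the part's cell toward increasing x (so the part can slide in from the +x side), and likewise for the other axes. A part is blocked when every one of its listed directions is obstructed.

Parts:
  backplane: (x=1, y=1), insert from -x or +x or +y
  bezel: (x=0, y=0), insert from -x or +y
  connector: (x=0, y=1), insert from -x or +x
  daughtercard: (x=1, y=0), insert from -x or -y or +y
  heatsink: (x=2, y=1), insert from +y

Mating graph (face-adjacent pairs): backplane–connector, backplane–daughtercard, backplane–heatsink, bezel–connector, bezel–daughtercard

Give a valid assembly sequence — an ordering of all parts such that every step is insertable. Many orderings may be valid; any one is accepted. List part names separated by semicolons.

connector; bezel; daughtercard; backplane; heatsink

1. connector@(0, 1) [-x clear] — {connector}
2. bezel@(0, 0) [-x clear] — {bezel, connector}
3. daughtercard@(1, 0) [-y clear] — {bezel, connector, daughtercard}
4. backplane@(1, 1) [+x clear] — {backplane, bezel, connector, daughtercard}
5. heatsink@(2, 1) [+y clear] — {backplane, bezel, connector, daughtercard, heatsink}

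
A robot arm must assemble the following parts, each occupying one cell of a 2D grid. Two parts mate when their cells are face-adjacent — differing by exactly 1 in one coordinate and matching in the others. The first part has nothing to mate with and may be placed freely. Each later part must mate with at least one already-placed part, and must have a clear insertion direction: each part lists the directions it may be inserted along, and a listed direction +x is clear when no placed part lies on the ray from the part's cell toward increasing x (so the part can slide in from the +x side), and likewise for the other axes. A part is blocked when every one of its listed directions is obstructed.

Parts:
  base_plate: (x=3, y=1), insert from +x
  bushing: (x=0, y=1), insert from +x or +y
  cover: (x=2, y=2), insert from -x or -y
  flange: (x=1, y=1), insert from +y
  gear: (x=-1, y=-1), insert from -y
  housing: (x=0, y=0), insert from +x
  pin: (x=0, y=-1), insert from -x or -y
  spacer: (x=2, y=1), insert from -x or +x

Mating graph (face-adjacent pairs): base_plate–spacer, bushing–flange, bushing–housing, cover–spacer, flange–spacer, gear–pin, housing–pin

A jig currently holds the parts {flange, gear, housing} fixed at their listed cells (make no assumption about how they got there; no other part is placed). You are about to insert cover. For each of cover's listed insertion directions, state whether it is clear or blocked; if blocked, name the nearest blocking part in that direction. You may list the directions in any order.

-x: ray from cover(2, 2) has no placed part ⇒ clear
-y: ray from cover(2, 2) has no placed part ⇒ clear

-x: clear; -y: clear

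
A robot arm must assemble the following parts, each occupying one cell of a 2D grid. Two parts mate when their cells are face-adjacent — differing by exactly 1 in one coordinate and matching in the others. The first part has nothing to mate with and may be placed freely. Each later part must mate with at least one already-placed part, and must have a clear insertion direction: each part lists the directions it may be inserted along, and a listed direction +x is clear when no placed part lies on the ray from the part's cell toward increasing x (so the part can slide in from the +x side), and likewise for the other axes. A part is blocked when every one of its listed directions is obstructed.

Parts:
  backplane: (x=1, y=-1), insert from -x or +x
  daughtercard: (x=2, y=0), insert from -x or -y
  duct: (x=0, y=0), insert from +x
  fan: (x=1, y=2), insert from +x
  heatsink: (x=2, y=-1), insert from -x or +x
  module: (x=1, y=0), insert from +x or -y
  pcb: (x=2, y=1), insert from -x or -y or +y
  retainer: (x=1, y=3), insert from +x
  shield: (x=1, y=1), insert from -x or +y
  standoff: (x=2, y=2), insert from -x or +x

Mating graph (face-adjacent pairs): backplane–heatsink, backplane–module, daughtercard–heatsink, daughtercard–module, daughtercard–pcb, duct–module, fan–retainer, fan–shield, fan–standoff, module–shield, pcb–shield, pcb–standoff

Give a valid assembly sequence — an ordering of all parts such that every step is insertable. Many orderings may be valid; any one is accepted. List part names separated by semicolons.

1. duct@(0, 0) [+x clear] — {duct}
2. module@(1, 0) [+x clear] — {duct, module}
3. shield@(1, 1) [-x clear] — {duct, module, shield}
4. pcb@(2, 1) [-y clear] — {duct, module, pcb, shield}
5. fan@(1, 2) [+x clear] — {duct, fan, module, pcb, shield}
6. standoff@(2, 2) [+x clear] — {duct, fan, module, pcb, shield, standoff}
7. retainer@(1, 3) [+x clear] — {duct, fan, module, pcb, retainer, shield, standoff}
8. daughtercard@(2, 0) [-y clear] — {daughtercard, duct, fan, module, pcb, retainer, shield, standoff}
9. heatsink@(2, -1) [-x clear] — {daughtercard, duct, fan, heatsink, module, pcb, retainer, shield, standoff}
10. backplane@(1, -1) [-x clear] — {backplane, daughtercard, duct, fan, heatsink, module, pcb, retainer, shield, standoff}

duct; module; shield; pcb; fan; standoff; retainer; daughtercard; heatsink; backplane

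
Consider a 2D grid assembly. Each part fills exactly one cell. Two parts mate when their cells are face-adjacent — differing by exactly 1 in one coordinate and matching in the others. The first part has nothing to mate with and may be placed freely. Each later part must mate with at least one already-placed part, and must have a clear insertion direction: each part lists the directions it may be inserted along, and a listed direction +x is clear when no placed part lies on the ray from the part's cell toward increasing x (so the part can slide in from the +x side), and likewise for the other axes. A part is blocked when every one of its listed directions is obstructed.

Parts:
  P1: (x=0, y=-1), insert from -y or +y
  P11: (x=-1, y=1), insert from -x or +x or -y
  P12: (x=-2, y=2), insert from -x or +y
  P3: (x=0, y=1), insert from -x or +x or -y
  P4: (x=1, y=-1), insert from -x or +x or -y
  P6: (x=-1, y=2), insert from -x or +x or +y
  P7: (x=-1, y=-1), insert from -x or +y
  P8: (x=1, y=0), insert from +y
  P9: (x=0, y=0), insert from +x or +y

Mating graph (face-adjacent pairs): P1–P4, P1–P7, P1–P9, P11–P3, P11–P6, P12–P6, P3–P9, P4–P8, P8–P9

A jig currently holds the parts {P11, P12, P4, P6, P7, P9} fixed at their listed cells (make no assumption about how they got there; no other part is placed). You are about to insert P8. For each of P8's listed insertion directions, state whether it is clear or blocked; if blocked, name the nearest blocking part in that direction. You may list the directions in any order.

+y: clear

+y: ray from P8(1, 0) has no placed part ⇒ clear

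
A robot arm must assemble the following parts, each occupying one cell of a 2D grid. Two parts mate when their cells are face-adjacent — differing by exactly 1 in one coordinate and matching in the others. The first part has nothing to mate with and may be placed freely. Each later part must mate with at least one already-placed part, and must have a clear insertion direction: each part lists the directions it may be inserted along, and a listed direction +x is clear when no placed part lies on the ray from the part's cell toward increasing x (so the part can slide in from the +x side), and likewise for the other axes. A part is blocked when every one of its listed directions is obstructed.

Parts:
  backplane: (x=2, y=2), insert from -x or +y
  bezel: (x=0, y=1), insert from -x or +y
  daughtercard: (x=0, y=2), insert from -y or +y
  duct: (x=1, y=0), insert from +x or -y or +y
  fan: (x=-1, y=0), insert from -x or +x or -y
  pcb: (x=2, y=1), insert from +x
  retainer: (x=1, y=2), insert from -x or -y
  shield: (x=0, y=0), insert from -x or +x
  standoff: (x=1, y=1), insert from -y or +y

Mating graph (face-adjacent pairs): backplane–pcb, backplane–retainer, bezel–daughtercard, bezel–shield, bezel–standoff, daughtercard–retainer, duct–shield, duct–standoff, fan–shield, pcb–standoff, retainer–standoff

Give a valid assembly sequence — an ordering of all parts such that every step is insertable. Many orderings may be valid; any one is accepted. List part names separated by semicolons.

1. daughtercard@(0, 2) [-y clear] — {daughtercard}
2. bezel@(0, 1) [-x clear] — {bezel, daughtercard}
3. shield@(0, 0) [-x clear] — {bezel, daughtercard, shield}
4. retainer@(1, 2) [-y clear] — {bezel, daughtercard, retainer, shield}
5. standoff@(1, 1) [-y clear] — {bezel, daughtercard, retainer, shield, standoff}
6. duct@(1, 0) [+x clear] — {bezel, daughtercard, duct, retainer, shield, standoff}
7. pcb@(2, 1) [+x clear] — {bezel, daughtercard, duct, pcb, retainer, shield, standoff}
8. fan@(-1, 0) [-x clear] — {bezel, daughtercard, duct, fan, pcb, retainer, shield, standoff}
9. backplane@(2, 2) [+y clear] — {backplane, bezel, daughtercard, duct, fan, pcb, retainer, shield, standoff}

daughtercard; bezel; shield; retainer; standoff; duct; pcb; fan; backplane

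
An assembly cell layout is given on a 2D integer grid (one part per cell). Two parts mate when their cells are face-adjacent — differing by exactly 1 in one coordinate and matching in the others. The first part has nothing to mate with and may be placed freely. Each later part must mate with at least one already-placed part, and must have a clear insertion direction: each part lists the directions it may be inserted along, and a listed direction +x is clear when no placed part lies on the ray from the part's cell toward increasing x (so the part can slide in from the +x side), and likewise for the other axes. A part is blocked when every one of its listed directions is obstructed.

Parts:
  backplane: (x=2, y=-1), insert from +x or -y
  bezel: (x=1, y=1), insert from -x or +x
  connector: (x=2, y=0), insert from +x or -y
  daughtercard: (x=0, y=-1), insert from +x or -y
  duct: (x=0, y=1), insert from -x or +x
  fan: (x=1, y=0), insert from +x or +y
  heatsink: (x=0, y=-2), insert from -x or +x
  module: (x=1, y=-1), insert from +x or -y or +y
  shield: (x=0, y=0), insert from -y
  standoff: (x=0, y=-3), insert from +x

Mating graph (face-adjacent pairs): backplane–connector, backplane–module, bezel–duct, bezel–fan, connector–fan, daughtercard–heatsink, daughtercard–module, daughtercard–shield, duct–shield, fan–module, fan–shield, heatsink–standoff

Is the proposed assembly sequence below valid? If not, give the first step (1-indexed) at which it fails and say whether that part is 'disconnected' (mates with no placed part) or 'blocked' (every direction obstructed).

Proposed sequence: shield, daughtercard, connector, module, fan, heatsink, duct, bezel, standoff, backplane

Invalid at step 3 (disconnected)

1. shield@(0, 0) [-y clear] — {shield}
2. daughtercard@(0, -1) [+x clear] — {daughtercard, shield}
3. connector@(2, 0) — no placed neighbour ⇒ disconnected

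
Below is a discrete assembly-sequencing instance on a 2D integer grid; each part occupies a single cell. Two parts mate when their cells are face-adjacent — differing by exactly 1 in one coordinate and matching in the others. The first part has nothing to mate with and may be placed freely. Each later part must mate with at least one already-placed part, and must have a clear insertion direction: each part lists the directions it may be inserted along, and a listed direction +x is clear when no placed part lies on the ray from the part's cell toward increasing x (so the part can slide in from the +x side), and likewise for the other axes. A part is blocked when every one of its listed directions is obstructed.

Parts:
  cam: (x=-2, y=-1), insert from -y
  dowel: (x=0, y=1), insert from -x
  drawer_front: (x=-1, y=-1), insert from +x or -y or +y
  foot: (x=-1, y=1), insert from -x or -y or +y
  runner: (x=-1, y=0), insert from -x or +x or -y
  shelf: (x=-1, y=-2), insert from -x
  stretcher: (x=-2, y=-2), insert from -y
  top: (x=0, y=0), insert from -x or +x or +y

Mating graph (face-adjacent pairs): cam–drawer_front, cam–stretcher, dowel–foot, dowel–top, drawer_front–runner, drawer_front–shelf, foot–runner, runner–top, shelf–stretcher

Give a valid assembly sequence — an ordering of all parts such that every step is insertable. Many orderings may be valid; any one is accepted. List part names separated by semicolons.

runner; top; drawer_front; shelf; cam; stretcher; dowel; foot

1. runner@(-1, 0) [-x clear] — {runner}
2. top@(0, 0) [+x clear] — {runner, top}
3. drawer_front@(-1, -1) [+x clear] — {drawer_front, runner, top}
4. shelf@(-1, -2) [-x clear] — {drawer_front, runner, shelf, top}
5. cam@(-2, -1) [-y clear] — {cam, drawer_front, runner, shelf, top}
6. stretcher@(-2, -2) [-y clear] — {cam, drawer_front, runner, shelf, stretcher, top}
7. dowel@(0, 1) [-x clear] — {cam, dowel, drawer_front, runner, shelf, stretcher, top}
8. foot@(-1, 1) [-x clear] — {cam, dowel, drawer_front, foot, runner, shelf, stretcher, top}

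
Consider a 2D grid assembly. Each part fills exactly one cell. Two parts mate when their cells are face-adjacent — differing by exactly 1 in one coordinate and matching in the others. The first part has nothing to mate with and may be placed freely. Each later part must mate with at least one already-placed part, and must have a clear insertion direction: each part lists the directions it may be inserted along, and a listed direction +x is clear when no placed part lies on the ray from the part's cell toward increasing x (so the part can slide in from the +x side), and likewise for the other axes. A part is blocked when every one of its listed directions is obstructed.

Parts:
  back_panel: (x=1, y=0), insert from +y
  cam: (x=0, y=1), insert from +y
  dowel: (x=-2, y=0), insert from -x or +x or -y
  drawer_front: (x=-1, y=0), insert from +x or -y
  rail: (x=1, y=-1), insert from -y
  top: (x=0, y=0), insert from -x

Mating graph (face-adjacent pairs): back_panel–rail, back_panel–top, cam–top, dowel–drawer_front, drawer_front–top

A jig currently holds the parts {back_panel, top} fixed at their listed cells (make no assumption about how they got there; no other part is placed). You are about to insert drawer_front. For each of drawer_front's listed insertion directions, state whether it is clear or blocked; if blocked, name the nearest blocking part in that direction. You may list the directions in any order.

+x: blocked by top; -y: clear

+x: nearest on ray is top@(0, 0) ⇒ blocked
-y: ray from drawer_front(-1, 0) has no placed part ⇒ clear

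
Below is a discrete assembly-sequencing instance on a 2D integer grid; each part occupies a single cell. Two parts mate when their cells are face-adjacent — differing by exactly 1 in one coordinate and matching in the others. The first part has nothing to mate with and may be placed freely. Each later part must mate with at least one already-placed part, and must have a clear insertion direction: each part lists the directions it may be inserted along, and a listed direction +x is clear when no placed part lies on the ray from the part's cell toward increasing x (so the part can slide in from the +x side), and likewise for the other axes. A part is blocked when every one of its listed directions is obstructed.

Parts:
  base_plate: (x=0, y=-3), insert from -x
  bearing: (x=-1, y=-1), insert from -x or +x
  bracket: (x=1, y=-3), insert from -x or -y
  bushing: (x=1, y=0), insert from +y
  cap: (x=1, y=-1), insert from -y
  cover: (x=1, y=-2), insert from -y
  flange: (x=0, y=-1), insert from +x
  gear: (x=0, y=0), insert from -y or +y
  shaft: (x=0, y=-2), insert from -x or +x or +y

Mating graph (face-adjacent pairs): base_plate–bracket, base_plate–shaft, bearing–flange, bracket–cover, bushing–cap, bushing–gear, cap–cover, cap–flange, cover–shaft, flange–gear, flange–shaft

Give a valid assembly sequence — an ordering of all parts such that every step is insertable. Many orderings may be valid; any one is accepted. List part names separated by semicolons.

flange; bearing; gear; bushing; cap; cover; bracket; base_plate; shaft

1. flange@(0, -1) [+x clear] — {flange}
2. bearing@(-1, -1) [-x clear] — {bearing, flange}
3. gear@(0, 0) [+y clear] — {bearing, flange, gear}
4. bushing@(1, 0) [+y clear] — {bearing, bushing, flange, gear}
5. cap@(1, -1) [-y clear] — {bearing, bushing, cap, flange, gear}
6. cover@(1, -2) [-y clear] — {bearing, bushing, cap, cover, flange, gear}
7. bracket@(1, -3) [-x clear] — {bearing, bracket, bushing, cap, cover, flange, gear}
8. base_plate@(0, -3) [-x clear] — {base_plate, bearing, bracket, bushing, cap, cover, flange, gear}
9. shaft@(0, -2) [-x clear] — {base_plate, bearing, bracket, bushing, cap, cover, flange, gear, shaft}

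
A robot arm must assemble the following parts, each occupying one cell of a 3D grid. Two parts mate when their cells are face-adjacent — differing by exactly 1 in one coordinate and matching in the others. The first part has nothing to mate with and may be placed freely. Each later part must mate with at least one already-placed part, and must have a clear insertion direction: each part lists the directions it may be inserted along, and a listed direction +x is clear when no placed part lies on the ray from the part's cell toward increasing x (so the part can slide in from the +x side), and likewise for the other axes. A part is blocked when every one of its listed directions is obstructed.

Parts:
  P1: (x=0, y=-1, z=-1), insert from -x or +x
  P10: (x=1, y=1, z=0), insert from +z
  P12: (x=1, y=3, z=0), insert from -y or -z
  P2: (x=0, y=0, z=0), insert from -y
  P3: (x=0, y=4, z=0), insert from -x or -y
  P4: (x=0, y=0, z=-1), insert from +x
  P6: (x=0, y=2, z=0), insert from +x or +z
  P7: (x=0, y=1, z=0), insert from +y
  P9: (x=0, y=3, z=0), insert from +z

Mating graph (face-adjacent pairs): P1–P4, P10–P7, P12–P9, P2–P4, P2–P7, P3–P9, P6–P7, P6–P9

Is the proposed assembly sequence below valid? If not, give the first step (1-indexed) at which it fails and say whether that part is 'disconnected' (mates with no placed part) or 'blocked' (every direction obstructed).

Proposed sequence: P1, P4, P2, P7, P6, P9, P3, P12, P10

Valid

1. P1@(0, -1, -1) [-x clear] — {P1}
2. P4@(0, 0, -1) [+x clear] — {P1, P4}
3. P2@(0, 0, 0) [-y clear] — {P1, P2, P4}
4. P7@(0, 1, 0) [+y clear] — {P1, P2, P4, P7}
5. P6@(0, 2, 0) [+x clear] — {P1, P2, P4, P6, P7}
6. P9@(0, 3, 0) [+z clear] — {P1, P2, P4, P6, P7, P9}
7. P3@(0, 4, 0) [-x clear] — {P1, P2, P3, P4, P6, P7, P9}
8. P12@(1, 3, 0) [-y clear] — {P1, P12, P2, P3, P4, P6, P7, P9}
9. P10@(1, 1, 0) [+z clear] — {P1, P10, P12, P2, P3, P4, P6, P7, P9}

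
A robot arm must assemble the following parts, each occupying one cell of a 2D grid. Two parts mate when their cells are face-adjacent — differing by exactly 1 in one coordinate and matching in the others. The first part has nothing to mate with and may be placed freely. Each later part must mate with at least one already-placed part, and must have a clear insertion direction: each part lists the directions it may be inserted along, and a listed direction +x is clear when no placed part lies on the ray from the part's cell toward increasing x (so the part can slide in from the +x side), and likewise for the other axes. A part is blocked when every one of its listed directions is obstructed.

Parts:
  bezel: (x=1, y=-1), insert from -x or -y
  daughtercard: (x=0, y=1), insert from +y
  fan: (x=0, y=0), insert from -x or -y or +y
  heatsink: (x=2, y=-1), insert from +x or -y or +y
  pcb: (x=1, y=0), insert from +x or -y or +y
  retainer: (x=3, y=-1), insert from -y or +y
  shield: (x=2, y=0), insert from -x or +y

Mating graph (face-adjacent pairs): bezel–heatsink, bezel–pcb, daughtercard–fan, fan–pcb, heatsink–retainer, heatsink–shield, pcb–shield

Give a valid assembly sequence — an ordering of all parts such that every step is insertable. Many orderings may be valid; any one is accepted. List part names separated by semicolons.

1. fan@(0, 0) [-x clear] — {fan}
2. pcb@(1, 0) [+x clear] — {fan, pcb}
3. shield@(2, 0) [+y clear] — {fan, pcb, shield}
4. heatsink@(2, -1) [+x clear] — {fan, heatsink, pcb, shield}
5. retainer@(3, -1) [-y clear] — {fan, heatsink, pcb, retainer, shield}
6. bezel@(1, -1) [-x clear] — {bezel, fan, heatsink, pcb, retainer, shield}
7. daughtercard@(0, 1) [+y clear] — {bezel, daughtercard, fan, heatsink, pcb, retainer, shield}

fan; pcb; shield; heatsink; retainer; bezel; daughtercard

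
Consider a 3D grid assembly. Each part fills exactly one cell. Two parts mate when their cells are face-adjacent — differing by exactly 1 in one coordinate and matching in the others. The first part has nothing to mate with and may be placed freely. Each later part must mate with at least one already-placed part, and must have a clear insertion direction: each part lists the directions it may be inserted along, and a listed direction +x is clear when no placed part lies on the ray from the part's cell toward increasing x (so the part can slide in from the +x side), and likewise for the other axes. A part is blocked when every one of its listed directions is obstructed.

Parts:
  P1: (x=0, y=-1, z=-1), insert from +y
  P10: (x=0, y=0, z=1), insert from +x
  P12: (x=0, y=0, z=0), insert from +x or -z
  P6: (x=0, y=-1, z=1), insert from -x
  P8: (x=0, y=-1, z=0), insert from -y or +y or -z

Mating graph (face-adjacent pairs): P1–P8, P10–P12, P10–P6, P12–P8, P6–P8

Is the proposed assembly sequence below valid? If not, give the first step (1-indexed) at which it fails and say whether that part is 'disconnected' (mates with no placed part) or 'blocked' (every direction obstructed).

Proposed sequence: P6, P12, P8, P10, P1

Invalid at step 2 (disconnected)

1. P6@(0, -1, 1) [-x clear] — {P6}
2. P12@(0, 0, 0) — no placed neighbour ⇒ disconnected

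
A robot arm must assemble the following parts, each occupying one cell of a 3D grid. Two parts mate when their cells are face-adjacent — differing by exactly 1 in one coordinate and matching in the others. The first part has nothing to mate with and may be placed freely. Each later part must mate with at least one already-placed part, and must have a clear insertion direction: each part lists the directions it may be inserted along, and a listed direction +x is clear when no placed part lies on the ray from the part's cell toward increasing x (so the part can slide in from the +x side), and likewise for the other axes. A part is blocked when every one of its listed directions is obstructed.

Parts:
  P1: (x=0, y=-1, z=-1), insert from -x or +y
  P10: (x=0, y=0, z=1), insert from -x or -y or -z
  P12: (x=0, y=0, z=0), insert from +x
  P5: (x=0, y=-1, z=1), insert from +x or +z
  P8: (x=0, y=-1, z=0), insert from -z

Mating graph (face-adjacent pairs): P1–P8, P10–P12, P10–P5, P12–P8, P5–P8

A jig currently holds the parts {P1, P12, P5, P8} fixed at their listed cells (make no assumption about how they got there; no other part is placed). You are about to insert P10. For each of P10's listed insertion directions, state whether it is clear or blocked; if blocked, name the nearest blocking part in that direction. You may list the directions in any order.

-x: ray from P10(0, 0, 1) has no placed part ⇒ clear
-y: nearest on ray is P5@(0, -1, 1) ⇒ blocked
-z: nearest on ray is P12@(0, 0, 0) ⇒ blocked

-x: clear; -y: blocked by P5; -z: blocked by P12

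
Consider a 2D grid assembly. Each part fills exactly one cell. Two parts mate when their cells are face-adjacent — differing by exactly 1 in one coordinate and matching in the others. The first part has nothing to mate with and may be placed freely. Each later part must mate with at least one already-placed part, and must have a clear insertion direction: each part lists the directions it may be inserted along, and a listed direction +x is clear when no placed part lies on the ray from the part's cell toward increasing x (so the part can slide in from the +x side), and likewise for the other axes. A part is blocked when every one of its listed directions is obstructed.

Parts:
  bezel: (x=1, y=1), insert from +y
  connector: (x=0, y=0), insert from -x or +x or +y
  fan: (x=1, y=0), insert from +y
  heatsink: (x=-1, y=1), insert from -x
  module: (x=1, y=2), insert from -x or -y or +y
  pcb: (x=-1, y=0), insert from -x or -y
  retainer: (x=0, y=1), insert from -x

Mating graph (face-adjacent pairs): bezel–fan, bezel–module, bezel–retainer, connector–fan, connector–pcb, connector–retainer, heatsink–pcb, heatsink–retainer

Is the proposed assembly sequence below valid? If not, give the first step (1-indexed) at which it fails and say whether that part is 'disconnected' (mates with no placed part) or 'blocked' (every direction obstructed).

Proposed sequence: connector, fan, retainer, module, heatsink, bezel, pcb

1. connector@(0, 0) [-x clear] — {connector}
2. fan@(1, 0) [+y clear] — {connector, fan}
3. retainer@(0, 1) [-x clear] — {connector, fan, retainer}
4. module@(1, 2) — no placed neighbour ⇒ disconnected

Invalid at step 4 (disconnected)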